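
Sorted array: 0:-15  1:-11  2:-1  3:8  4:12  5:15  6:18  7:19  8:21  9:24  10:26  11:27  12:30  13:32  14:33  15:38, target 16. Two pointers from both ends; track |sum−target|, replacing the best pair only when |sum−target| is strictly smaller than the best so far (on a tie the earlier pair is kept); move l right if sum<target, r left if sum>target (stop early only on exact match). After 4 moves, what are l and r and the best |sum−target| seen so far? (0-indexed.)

l=0 r=15: -15+38=23 d=7 *, r--
l=0 r=14: -15+33=18 d=2 *, r--
l=0 r=13: -15+32=17 d=1 *, r--
l=0 r=12: -15+30=15 d=1, l++

l=1, r=12, best |Δ|=1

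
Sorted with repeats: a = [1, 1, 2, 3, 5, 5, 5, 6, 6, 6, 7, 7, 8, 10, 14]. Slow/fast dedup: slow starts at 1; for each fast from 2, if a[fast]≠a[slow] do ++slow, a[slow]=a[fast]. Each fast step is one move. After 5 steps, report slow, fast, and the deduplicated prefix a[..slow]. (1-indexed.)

slow=1 fast=2: a[fast]=1=a[slow] dup, fast++
slow=1 fast=3: a[fast]=2≠a[slow]=1 write a[2]=2, slow++,fast++
slow=2 fast=4: a[fast]=3≠a[slow]=2 write a[3]=3, slow++,fast++
slow=3 fast=5: a[fast]=5≠a[slow]=3 write a[4]=5, slow++,fast++
slow=4 fast=6: a[fast]=5=a[slow] dup, fast++

slow=4, fast=7, prefix=[1, 2, 3, 5]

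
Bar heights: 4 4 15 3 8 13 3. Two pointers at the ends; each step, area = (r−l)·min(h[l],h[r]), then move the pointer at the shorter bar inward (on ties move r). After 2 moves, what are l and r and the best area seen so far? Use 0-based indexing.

l=1, r=5, best area=20

[0,6] min(4,3)*6=18 best=18 * → r--
[0,5] min(4,13)*5=20 best=20 * → l++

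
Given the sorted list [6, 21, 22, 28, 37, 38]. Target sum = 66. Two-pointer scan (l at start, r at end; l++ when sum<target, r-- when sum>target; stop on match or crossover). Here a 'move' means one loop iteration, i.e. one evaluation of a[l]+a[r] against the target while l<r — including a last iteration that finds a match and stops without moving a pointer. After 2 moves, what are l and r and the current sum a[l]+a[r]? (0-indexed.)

l=2, r=5, sum=60

[0,5] 6+38=44 <66 → l++
[1,5] 21+38=59 <66 → l++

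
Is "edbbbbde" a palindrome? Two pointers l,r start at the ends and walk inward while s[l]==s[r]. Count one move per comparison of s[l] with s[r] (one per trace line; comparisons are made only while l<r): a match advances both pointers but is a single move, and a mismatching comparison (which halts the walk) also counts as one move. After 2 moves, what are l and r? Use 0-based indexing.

[0,7] 'e'=='e' → l++,r--
[1,6] 'd'=='d' → l++,r--

l=2, r=5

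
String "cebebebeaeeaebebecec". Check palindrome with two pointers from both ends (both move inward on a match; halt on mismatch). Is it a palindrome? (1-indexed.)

not a palindrome (mismatch at 3,18)

[1,20] 'c'=='c' → l++,r--
[2,19] 'e'=='e' → l++,r--
[3,18] 'b'!='c' → stop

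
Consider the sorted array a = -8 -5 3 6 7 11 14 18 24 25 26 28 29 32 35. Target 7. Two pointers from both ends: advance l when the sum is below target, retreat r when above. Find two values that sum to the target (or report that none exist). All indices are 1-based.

no pair

[1,15] -8+35=27 >7 → r--
[1,14] -8+32=24 >7 → r--
[1,13] -8+29=21 >7 → r--
[1,12] -8+28=20 >7 → r--
[1,11] -8+26=18 >7 → r--
[1,10] -8+25=17 >7 → r--
[1,9] -8+24=16 >7 → r--
[1,8] -8+18=10 >7 → r--
[1,7] -8+14=6 <7 → l++
[2,7] -5+14=9 >7 → r--
[2,6] -5+11=6 <7 → l++
[3,6] 3+11=14 >7 → r--
[3,5] 3+7=10 >7 → r--
[3,4] 3+6=9 >7 → r--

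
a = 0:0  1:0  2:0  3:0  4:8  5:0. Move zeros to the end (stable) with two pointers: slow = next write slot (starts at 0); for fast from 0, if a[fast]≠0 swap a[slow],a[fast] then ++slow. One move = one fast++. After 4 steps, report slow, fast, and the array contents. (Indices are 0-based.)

slow=0 fast=0: a[fast]=0, fast++
slow=0 fast=1: a[fast]=0, fast++
slow=0 fast=2: a[fast]=0, fast++
slow=0 fast=3: a[fast]=0, fast++

slow=0, fast=4, a=[0, 0, 0, 0, 8, 0]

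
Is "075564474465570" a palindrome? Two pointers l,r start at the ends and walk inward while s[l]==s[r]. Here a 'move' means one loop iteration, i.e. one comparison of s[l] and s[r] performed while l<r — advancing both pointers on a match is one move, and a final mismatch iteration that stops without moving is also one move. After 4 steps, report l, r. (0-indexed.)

l=4, r=10

[0,14] '0'=='0' → l++,r--
[1,13] '7'=='7' → l++,r--
[2,12] '5'=='5' → l++,r--
[3,11] '5'=='5' → l++,r--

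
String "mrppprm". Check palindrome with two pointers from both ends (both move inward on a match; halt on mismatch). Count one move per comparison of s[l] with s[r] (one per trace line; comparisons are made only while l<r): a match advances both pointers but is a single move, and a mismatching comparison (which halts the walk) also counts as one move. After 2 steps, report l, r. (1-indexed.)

l=3, r=5

l=1 r=7: 'm'=='m', l++,r--
l=2 r=6: 'r'=='r', l++,r--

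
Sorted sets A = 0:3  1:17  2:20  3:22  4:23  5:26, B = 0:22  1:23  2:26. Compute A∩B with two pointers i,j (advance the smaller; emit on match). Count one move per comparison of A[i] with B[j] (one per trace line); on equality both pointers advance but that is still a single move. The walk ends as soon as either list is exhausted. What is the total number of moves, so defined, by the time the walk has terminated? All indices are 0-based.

[i=0,j=0] 3<22 → i++
[i=1,j=0] 17<22 → i++
[i=2,j=0] 20<22 → i++
[i=3,j=0] 22==22 emit → i++,j++
[i=4,j=1] 23==23 emit → i++,j++
[i=5,j=2] 26==26 emit → i++,j++

6 moves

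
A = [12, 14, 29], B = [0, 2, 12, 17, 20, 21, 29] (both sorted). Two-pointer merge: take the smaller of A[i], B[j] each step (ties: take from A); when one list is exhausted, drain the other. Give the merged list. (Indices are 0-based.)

[0, 2, 12, 12, 14, 17, 20, 21, 29, 29]

[i=0,j=0] A[i]=12>B[j]=0 take 0 → j++
[i=0,j=1] A[i]=12>B[j]=2 take 2 → j++
[i=0,j=2] A[i]=12<=B[j]=12 take 12 → i++
[i=1,j=2] A[i]=14>B[j]=12 take 12 → j++
[i=1,j=3] A[i]=14<=B[j]=17 take 14 → i++
[i=2,j=3] A[i]=29>B[j]=17 take 17 → j++
[i=2,j=4] A[i]=29>B[j]=20 take 20 → j++
[i=2,j=5] A[i]=29>B[j]=21 take 21 → j++
[i=2,j=6] A[i]=29<=B[j]=29 take 29 → i++
[i=3,j=6] A done, take B[j]=29 → j++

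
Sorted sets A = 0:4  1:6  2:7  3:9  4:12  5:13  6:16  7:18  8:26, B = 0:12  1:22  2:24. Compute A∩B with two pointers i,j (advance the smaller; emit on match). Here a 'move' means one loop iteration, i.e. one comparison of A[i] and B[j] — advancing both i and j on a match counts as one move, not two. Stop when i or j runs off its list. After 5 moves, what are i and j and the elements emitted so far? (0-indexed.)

i=5, j=1, emitted=[12]

i=0 j=0: 4<12, i++
i=1 j=0: 6<12, i++
i=2 j=0: 7<12, i++
i=3 j=0: 9<12, i++
i=4 j=0: 12==12 emit, i++,j++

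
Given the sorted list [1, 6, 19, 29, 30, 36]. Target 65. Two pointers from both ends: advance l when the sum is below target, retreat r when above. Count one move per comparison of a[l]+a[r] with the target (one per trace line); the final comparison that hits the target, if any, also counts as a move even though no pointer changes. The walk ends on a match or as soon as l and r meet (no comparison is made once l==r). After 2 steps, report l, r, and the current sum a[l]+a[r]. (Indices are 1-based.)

l=3, r=6, sum=55

l=1 r=6: 1+36=37 <65, l++
l=2 r=6: 6+36=42 <65, l++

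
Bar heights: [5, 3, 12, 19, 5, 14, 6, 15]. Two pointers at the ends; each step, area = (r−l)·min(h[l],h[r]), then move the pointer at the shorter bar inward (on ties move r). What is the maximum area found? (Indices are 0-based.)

[0,7] min(5,15)*7=35 best=35 * → l++
[1,7] min(3,15)*6=18 best=35 → l++
[2,7] min(12,15)*5=60 best=60 * → l++
[3,7] min(19,15)*4=60 best=60 → r--
[3,6] min(19,6)*3=18 best=60 → r--
[3,5] min(19,14)*2=28 best=60 → r--
[3,4] min(19,5)*1=5 best=60 → r--

max area = 60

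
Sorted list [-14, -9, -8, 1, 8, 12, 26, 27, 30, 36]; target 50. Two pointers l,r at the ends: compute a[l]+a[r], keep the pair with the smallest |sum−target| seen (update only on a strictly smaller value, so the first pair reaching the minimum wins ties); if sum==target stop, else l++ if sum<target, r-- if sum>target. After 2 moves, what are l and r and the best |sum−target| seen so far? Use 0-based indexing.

l=2, r=9, best |Δ|=23

l=0 r=9: -14+36=22 d=28 *, l++
l=1 r=9: -9+36=27 d=23 *, l++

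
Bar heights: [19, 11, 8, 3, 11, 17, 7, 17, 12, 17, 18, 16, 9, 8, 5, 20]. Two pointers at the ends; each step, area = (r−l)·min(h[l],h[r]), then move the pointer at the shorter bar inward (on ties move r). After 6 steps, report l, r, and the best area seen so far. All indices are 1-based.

l=7, r=16, best area=285

l=1 r=16: min(19,20)*15=285 best=285 *, l++
l=2 r=16: min(11,20)*14=154 best=285, l++
l=3 r=16: min(8,20)*13=104 best=285, l++
l=4 r=16: min(3,20)*12=36 best=285, l++
l=5 r=16: min(11,20)*11=121 best=285, l++
l=6 r=16: min(17,20)*10=170 best=285, l++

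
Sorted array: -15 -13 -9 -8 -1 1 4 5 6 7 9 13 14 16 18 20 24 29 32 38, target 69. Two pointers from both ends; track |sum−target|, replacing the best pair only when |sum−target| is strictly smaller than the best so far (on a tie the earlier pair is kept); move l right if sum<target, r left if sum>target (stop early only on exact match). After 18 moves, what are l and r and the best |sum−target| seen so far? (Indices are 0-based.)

[0,19] -15+38=23 d=46 * → l++
[1,19] -13+38=25 d=44 * → l++
[2,19] -9+38=29 d=40 * → l++
[3,19] -8+38=30 d=39 * → l++
[4,19] -1+38=37 d=32 * → l++
[5,19] 1+38=39 d=30 * → l++
[6,19] 4+38=42 d=27 * → l++
[7,19] 5+38=43 d=26 * → l++
[8,19] 6+38=44 d=25 * → l++
[9,19] 7+38=45 d=24 * → l++
[10,19] 9+38=47 d=22 * → l++
[11,19] 13+38=51 d=18 * → l++
[12,19] 14+38=52 d=17 * → l++
[13,19] 16+38=54 d=15 * → l++
[14,19] 18+38=56 d=13 * → l++
[15,19] 20+38=58 d=11 * → l++
[16,19] 24+38=62 d=7 * → l++
[17,19] 29+38=67 d=2 * → l++

l=18, r=19, best |Δ|=2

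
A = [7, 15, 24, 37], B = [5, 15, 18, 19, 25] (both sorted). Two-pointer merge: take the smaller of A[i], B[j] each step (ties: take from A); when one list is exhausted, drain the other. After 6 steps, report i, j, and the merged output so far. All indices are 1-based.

[i=1,j=1] A[i]=7>B[j]=5 take 5 → j++
[i=1,j=2] A[i]=7<=B[j]=15 take 7 → i++
[i=2,j=2] A[i]=15<=B[j]=15 take 15 → i++
[i=3,j=2] A[i]=24>B[j]=15 take 15 → j++
[i=3,j=3] A[i]=24>B[j]=18 take 18 → j++
[i=3,j=4] A[i]=24>B[j]=19 take 19 → j++

i=3, j=5, merged so far=[5, 7, 15, 15, 18, 19]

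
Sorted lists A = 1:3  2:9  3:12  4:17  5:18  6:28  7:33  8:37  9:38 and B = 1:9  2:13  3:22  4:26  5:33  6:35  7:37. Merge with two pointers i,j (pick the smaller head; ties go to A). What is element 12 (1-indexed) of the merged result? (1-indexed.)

[i=1,j=1] A[i]=3<=B[j]=9 take 3 → i++
[i=2,j=1] A[i]=9<=B[j]=9 take 9 → i++
[i=3,j=1] A[i]=12>B[j]=9 take 9 → j++
[i=3,j=2] A[i]=12<=B[j]=13 take 12 → i++
[i=4,j=2] A[i]=17>B[j]=13 take 13 → j++
[i=4,j=3] A[i]=17<=B[j]=22 take 17 → i++
[i=5,j=3] A[i]=18<=B[j]=22 take 18 → i++
[i=6,j=3] A[i]=28>B[j]=22 take 22 → j++
[i=6,j=4] A[i]=28>B[j]=26 take 26 → j++
[i=6,j=5] A[i]=28<=B[j]=33 take 28 → i++
[i=7,j=5] A[i]=33<=B[j]=33 take 33 → i++
[i=8,j=5] A[i]=37>B[j]=33 take 33 → j++
[i=8,j=6] A[i]=37>B[j]=35 take 35 → j++
[i=8,j=7] A[i]=37<=B[j]=37 take 37 → i++
[i=9,j=7] A[i]=38>B[j]=37 take 37 → j++
[i=9,j=8] B done, take A[i]=38 → i++

merged[12] = 33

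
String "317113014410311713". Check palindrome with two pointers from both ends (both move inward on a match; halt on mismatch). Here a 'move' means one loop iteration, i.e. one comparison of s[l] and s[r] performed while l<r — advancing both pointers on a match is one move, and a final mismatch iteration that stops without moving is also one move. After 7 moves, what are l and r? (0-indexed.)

l=0 r=17: '3'=='3', l++,r--
l=1 r=16: '1'=='1', l++,r--
l=2 r=15: '7'=='7', l++,r--
l=3 r=14: '1'=='1', l++,r--
l=4 r=13: '1'=='1', l++,r--
l=5 r=12: '3'=='3', l++,r--
l=6 r=11: '0'=='0', l++,r--

l=7, r=10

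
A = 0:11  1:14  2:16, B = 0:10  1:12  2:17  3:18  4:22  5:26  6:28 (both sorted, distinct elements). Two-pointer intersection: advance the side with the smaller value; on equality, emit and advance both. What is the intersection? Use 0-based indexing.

intersection = []

i=0 j=0: 11>10, j++
i=0 j=1: 11<12, i++
i=1 j=1: 14>12, j++
i=1 j=2: 14<17, i++
i=2 j=2: 16<17, i++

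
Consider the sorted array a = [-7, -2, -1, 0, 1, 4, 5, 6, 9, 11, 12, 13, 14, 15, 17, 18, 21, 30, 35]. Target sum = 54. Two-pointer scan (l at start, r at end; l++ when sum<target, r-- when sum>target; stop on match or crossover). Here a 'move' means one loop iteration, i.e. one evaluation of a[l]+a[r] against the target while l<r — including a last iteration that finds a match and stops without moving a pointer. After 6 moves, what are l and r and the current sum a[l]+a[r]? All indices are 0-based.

l=6, r=18, sum=40

l=0 r=18: -7+35=28 <54, l++
l=1 r=18: -2+35=33 <54, l++
l=2 r=18: -1+35=34 <54, l++
l=3 r=18: 0+35=35 <54, l++
l=4 r=18: 1+35=36 <54, l++
l=5 r=18: 4+35=39 <54, l++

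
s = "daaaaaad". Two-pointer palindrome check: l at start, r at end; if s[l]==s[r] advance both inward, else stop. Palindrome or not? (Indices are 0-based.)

[0,7] 'd'=='d' → l++,r--
[1,6] 'a'=='a' → l++,r--
[2,5] 'a'=='a' → l++,r--
[3,4] 'a'=='a' → l++,r--

palindrome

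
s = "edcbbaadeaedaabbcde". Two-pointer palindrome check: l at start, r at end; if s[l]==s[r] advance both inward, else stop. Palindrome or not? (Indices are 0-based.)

palindrome

[0,18] 'e'=='e' → l++,r--
[1,17] 'd'=='d' → l++,r--
[2,16] 'c'=='c' → l++,r--
[3,15] 'b'=='b' → l++,r--
[4,14] 'b'=='b' → l++,r--
[5,13] 'a'=='a' → l++,r--
[6,12] 'a'=='a' → l++,r--
[7,11] 'd'=='d' → l++,r--
[8,10] 'e'=='e' → l++,r--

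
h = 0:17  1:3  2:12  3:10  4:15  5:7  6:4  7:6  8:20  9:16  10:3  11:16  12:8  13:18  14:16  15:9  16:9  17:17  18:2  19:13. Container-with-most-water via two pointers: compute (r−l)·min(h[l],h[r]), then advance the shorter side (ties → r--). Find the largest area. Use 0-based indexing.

l=0 r=19: min(17,13)*19=247 best=247 *, r--
l=0 r=18: min(17,2)*18=36 best=247, r--
l=0 r=17: min(17,17)*17=289 best=289 *, r--
l=0 r=16: min(17,9)*16=144 best=289, r--
l=0 r=15: min(17,9)*15=135 best=289, r--
l=0 r=14: min(17,16)*14=224 best=289, r--
l=0 r=13: min(17,18)*13=221 best=289, l++
l=1 r=13: min(3,18)*12=36 best=289, l++
l=2 r=13: min(12,18)*11=132 best=289, l++
l=3 r=13: min(10,18)*10=100 best=289, l++
l=4 r=13: min(15,18)*9=135 best=289, l++
l=5 r=13: min(7,18)*8=56 best=289, l++
l=6 r=13: min(4,18)*7=28 best=289, l++
l=7 r=13: min(6,18)*6=36 best=289, l++
l=8 r=13: min(20,18)*5=90 best=289, r--
l=8 r=12: min(20,8)*4=32 best=289, r--
l=8 r=11: min(20,16)*3=48 best=289, r--
l=8 r=10: min(20,3)*2=6 best=289, r--
l=8 r=9: min(20,16)*1=16 best=289, r--

max area = 289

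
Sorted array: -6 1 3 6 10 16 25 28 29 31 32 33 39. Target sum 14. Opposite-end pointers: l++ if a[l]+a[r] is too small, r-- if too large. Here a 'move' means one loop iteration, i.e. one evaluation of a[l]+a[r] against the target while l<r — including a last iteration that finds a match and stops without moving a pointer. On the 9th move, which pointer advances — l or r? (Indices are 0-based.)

[0,12] -6+39=33 >14 → r--
[0,11] -6+33=27 >14 → r--
[0,10] -6+32=26 >14 → r--
[0,9] -6+31=25 >14 → r--
[0,8] -6+29=23 >14 → r--
[0,7] -6+28=22 >14 → r--
[0,6] -6+25=19 >14 → r--
[0,5] -6+16=10 <14 → l++
[1,5] 1+16=17 >14 → r--

r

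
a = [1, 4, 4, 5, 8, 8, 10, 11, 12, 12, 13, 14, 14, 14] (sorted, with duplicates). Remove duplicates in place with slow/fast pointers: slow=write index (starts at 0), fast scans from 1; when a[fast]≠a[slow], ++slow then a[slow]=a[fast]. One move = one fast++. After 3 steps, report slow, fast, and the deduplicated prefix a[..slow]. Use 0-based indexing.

(s=0,f=1) a[fast]=4≠a[slow]=1 write a[1]=4 → slow++,fast++
(s=1,f=2) a[fast]=4=a[slow] dup → fast++
(s=1,f=3) a[fast]=5≠a[slow]=4 write a[2]=5 → slow++,fast++

slow=2, fast=4, prefix=[1, 4, 5]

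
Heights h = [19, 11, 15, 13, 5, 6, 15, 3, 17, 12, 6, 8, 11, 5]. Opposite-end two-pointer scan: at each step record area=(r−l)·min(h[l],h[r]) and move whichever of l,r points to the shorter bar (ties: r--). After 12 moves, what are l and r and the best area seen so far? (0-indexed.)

l=0, r=1, best area=136

l=0 r=13: min(19,5)*13=65 best=65 *, r--
l=0 r=12: min(19,11)*12=132 best=132 *, r--
l=0 r=11: min(19,8)*11=88 best=132, r--
l=0 r=10: min(19,6)*10=60 best=132, r--
l=0 r=9: min(19,12)*9=108 best=132, r--
l=0 r=8: min(19,17)*8=136 best=136 *, r--
l=0 r=7: min(19,3)*7=21 best=136, r--
l=0 r=6: min(19,15)*6=90 best=136, r--
l=0 r=5: min(19,6)*5=30 best=136, r--
l=0 r=4: min(19,5)*4=20 best=136, r--
l=0 r=3: min(19,13)*3=39 best=136, r--
l=0 r=2: min(19,15)*2=30 best=136, r--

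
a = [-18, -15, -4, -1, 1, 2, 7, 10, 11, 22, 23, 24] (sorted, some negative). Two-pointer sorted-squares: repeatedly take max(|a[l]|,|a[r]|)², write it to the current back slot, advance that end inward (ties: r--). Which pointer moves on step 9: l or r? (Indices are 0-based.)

[0,11] |-18|<=|24| out[11]=576 → r--
[0,10] |-18|<=|23| out[10]=529 → r--
[0,9] |-18|<=|22| out[9]=484 → r--
[0,8] |-18|>|11| out[8]=324 → l++
[1,8] |-15|>|11| out[7]=225 → l++
[2,8] |-4|<=|11| out[6]=121 → r--
[2,7] |-4|<=|10| out[5]=100 → r--
[2,6] |-4|<=|7| out[4]=49 → r--
[2,5] |-4|>|2| out[3]=16 → l++

l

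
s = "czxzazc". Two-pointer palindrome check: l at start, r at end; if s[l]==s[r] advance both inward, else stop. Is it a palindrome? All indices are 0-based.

[0,6] 'c'=='c' → l++,r--
[1,5] 'z'=='z' → l++,r--
[2,4] 'x'!='a' → stop

not a palindrome (mismatch at 2,4)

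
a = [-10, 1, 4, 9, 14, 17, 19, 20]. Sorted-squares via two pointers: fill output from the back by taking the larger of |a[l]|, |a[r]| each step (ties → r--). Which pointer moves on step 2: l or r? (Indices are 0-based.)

r

[0,7] |-10|<=|20| out[7]=400 → r--
[0,6] |-10|<=|19| out[6]=361 → r--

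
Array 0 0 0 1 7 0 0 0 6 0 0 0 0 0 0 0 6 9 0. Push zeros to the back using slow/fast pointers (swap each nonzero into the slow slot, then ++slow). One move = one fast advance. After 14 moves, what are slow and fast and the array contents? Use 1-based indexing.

slow=4, fast=15, a=[1, 7, 6, 0, 0, 0, 0, 0, 0, 0, 0, 0, 0, 0, 0, 0, 6, 9, 0]

(s=1,f=1) a[fast]=0 → fast++
(s=1,f=2) a[fast]=0 → fast++
(s=1,f=3) a[fast]=0 → fast++
(s=1,f=4) a[fast]=1≠0 swap→a[1]=1 → slow++,fast++
(s=2,f=5) a[fast]=7≠0 swap→a[2]=7 → slow++,fast++
(s=3,f=6) a[fast]=0 → fast++
(s=3,f=7) a[fast]=0 → fast++
(s=3,f=8) a[fast]=0 → fast++
(s=3,f=9) a[fast]=6≠0 swap→a[3]=6 → slow++,fast++
(s=4,f=10) a[fast]=0 → fast++
(s=4,f=11) a[fast]=0 → fast++
(s=4,f=12) a[fast]=0 → fast++
(s=4,f=13) a[fast]=0 → fast++
(s=4,f=14) a[fast]=0 → fast++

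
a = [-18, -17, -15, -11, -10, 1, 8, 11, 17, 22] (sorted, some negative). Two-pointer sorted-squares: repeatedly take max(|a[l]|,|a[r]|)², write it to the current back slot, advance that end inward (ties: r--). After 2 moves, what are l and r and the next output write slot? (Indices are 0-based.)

l=1, r=8, next write slot=7

l=0 r=9: |-18|<=|22| out[9]=484, r--
l=0 r=8: |-18|>|17| out[8]=324, l++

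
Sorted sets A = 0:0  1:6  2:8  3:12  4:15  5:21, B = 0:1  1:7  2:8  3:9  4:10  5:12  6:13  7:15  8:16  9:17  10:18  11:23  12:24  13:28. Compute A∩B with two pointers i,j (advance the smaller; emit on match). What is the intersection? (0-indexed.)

i=0 j=0: 0<1, i++
i=1 j=0: 6>1, j++
i=1 j=1: 6<7, i++
i=2 j=1: 8>7, j++
i=2 j=2: 8==8 emit, i++,j++
i=3 j=3: 12>9, j++
i=3 j=4: 12>10, j++
i=3 j=5: 12==12 emit, i++,j++
i=4 j=6: 15>13, j++
i=4 j=7: 15==15 emit, i++,j++
i=5 j=8: 21>16, j++
i=5 j=9: 21>17, j++
i=5 j=10: 21>18, j++
i=5 j=11: 21<23, i++

intersection = [8, 12, 15]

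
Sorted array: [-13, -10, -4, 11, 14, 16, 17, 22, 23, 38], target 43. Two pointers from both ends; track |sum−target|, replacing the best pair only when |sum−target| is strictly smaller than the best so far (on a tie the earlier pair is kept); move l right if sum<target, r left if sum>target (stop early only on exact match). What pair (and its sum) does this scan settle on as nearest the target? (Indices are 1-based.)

pair (22, 23) with sum 45 (|Δ|=2)

[1,10] -13+38=25 d=18 * → l++
[2,10] -10+38=28 d=15 * → l++
[3,10] -4+38=34 d=9 * → l++
[4,10] 11+38=49 d=6 * → r--
[4,9] 11+23=34 d=9 → l++
[5,9] 14+23=37 d=6 → l++
[6,9] 16+23=39 d=4 * → l++
[7,9] 17+23=40 d=3 * → l++
[8,9] 22+23=45 d=2 * → r--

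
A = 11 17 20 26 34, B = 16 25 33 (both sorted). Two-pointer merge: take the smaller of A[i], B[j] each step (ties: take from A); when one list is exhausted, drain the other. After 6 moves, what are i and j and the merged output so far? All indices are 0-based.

i=4, j=2, merged so far=[11, 16, 17, 20, 25, 26]

i=0 j=0: A[i]=11<=B[j]=16 take 11, i++
i=1 j=0: A[i]=17>B[j]=16 take 16, j++
i=1 j=1: A[i]=17<=B[j]=25 take 17, i++
i=2 j=1: A[i]=20<=B[j]=25 take 20, i++
i=3 j=1: A[i]=26>B[j]=25 take 25, j++
i=3 j=2: A[i]=26<=B[j]=33 take 26, i++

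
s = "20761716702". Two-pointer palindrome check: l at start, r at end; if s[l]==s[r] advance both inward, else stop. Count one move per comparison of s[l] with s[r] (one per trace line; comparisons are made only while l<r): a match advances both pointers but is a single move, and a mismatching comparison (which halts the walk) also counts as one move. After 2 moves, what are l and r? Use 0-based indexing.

l=0 r=10: '2'=='2', l++,r--
l=1 r=9: '0'=='0', l++,r--

l=2, r=8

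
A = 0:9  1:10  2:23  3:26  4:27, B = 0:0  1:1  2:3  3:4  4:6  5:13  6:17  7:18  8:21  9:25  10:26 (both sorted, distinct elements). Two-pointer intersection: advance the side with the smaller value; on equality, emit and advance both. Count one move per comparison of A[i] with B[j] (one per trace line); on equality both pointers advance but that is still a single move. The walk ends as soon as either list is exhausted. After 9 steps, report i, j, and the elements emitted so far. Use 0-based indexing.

[i=0,j=0] 9>0 → j++
[i=0,j=1] 9>1 → j++
[i=0,j=2] 9>3 → j++
[i=0,j=3] 9>4 → j++
[i=0,j=4] 9>6 → j++
[i=0,j=5] 9<13 → i++
[i=1,j=5] 10<13 → i++
[i=2,j=5] 23>13 → j++
[i=2,j=6] 23>17 → j++

i=2, j=7, emitted=[]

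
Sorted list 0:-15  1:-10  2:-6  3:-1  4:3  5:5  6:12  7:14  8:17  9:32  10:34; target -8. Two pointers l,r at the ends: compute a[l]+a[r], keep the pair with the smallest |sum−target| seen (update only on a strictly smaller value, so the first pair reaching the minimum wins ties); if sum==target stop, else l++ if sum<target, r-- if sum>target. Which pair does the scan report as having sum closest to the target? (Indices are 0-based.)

pair (-10, 3) with sum -7 (|Δ|=1)

[0,10] -15+34=19 d=27 * → r--
[0,9] -15+32=17 d=25 * → r--
[0,8] -15+17=2 d=10 * → r--
[0,7] -15+14=-1 d=7 * → r--
[0,6] -15+12=-3 d=5 * → r--
[0,5] -15+5=-10 d=2 * → l++
[1,5] -10+5=-5 d=3 → r--
[1,4] -10+3=-7 d=1 * → r--
[1,3] -10+-1=-11 d=3 → l++
[2,3] -6+-1=-7 d=1 → r--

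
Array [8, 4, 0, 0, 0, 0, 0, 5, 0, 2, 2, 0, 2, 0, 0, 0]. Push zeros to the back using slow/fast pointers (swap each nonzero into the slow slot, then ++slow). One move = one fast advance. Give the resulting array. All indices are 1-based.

(s=1,f=1) a[fast]=8≠0 swap→a[1]=8 → slow++,fast++
(s=2,f=2) a[fast]=4≠0 swap→a[2]=4 → slow++,fast++
(s=3,f=3) a[fast]=0 → fast++
(s=3,f=4) a[fast]=0 → fast++
(s=3,f=5) a[fast]=0 → fast++
(s=3,f=6) a[fast]=0 → fast++
(s=3,f=7) a[fast]=0 → fast++
(s=3,f=8) a[fast]=5≠0 swap→a[3]=5 → slow++,fast++
(s=4,f=9) a[fast]=0 → fast++
(s=4,f=10) a[fast]=2≠0 swap→a[4]=2 → slow++,fast++
(s=5,f=11) a[fast]=2≠0 swap→a[5]=2 → slow++,fast++
(s=6,f=12) a[fast]=0 → fast++
(s=6,f=13) a[fast]=2≠0 swap→a[6]=2 → slow++,fast++
(s=7,f=14) a[fast]=0 → fast++
(s=7,f=15) a[fast]=0 → fast++
(s=7,f=16) a[fast]=0 → fast++

[8, 4, 5, 2, 2, 2, 0, 0, 0, 0, 0, 0, 0, 0, 0, 0]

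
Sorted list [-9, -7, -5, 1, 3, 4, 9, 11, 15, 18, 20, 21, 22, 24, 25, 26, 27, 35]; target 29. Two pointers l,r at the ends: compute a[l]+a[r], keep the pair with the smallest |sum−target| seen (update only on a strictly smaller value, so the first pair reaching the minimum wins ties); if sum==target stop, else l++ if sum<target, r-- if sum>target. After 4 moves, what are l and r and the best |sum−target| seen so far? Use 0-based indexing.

l=3, r=16, best |Δ|=1

l=0 r=17: -9+35=26 d=3 *, l++
l=1 r=17: -7+35=28 d=1 *, l++
l=2 r=17: -5+35=30 d=1, r--
l=2 r=16: -5+27=22 d=7, l++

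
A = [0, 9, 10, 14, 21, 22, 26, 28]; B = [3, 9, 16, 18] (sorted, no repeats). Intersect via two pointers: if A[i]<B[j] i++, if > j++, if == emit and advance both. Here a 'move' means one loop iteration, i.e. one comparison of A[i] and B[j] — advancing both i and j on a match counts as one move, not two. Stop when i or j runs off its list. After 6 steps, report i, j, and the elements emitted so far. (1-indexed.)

i=1 j=1: 0<3, i++
i=2 j=1: 9>3, j++
i=2 j=2: 9==9 emit, i++,j++
i=3 j=3: 10<16, i++
i=4 j=3: 14<16, i++
i=5 j=3: 21>16, j++

i=5, j=4, emitted=[9]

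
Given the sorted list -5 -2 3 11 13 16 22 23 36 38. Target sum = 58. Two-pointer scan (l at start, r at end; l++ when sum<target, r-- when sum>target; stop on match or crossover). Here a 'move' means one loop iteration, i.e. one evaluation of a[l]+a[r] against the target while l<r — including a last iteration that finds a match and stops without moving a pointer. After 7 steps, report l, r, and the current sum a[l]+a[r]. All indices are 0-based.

l=6, r=8, sum=58

[0,9] -5+38=33 <58 → l++
[1,9] -2+38=36 <58 → l++
[2,9] 3+38=41 <58 → l++
[3,9] 11+38=49 <58 → l++
[4,9] 13+38=51 <58 → l++
[5,9] 16+38=54 <58 → l++
[6,9] 22+38=60 >58 → r--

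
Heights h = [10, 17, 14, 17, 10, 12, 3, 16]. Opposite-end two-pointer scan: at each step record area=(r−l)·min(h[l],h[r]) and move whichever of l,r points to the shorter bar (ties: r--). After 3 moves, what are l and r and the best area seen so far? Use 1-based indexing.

l=2, r=6, best area=96

[1,8] min(10,16)*7=70 best=70 * → l++
[2,8] min(17,16)*6=96 best=96 * → r--
[2,7] min(17,3)*5=15 best=96 → r--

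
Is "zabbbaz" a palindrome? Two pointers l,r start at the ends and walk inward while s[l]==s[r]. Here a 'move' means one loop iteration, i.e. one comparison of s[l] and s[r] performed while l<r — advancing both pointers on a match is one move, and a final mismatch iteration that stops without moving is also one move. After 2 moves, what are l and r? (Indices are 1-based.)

[1,7] 'z'=='z' → l++,r--
[2,6] 'a'=='a' → l++,r--

l=3, r=5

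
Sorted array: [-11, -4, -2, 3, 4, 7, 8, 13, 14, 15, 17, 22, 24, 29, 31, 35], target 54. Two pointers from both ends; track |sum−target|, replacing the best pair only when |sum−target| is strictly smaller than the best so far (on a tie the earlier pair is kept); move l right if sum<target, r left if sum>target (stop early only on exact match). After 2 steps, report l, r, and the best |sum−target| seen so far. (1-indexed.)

l=3, r=16, best |Δ|=23

[1,16] -11+35=24 d=30 * → l++
[2,16] -4+35=31 d=23 * → l++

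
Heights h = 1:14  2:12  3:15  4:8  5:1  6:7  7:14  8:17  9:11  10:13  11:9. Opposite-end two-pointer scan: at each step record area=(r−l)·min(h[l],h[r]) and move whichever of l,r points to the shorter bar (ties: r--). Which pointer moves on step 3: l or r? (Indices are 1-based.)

r

l=1 r=11: min(14,9)*10=90 best=90 *, r--
l=1 r=10: min(14,13)*9=117 best=117 *, r--
l=1 r=9: min(14,11)*8=88 best=117, r--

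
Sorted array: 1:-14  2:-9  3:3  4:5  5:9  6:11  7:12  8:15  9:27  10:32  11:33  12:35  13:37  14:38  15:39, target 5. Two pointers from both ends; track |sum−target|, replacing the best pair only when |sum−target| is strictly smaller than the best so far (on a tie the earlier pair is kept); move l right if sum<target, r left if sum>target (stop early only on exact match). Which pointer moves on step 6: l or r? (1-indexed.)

l=1 r=15: -14+39=25 d=20 *, r--
l=1 r=14: -14+38=24 d=19 *, r--
l=1 r=13: -14+37=23 d=18 *, r--
l=1 r=12: -14+35=21 d=16 *, r--
l=1 r=11: -14+33=19 d=14 *, r--
l=1 r=10: -14+32=18 d=13 *, r--

r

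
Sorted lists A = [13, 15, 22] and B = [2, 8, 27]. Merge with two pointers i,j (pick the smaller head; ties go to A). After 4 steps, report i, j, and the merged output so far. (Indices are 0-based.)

i=2, j=2, merged so far=[2, 8, 13, 15]

i=0 j=0: A[i]=13>B[j]=2 take 2, j++
i=0 j=1: A[i]=13>B[j]=8 take 8, j++
i=0 j=2: A[i]=13<=B[j]=27 take 13, i++
i=1 j=2: A[i]=15<=B[j]=27 take 15, i++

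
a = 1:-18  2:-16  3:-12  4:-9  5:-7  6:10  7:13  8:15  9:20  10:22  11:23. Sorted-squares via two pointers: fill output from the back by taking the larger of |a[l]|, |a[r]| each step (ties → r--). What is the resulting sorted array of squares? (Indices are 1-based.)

[49, 81, 100, 144, 169, 225, 256, 324, 400, 484, 529]

l=1 r=11: |-18|<=|23| out[11]=529, r--
l=1 r=10: |-18|<=|22| out[10]=484, r--
l=1 r=9: |-18|<=|20| out[9]=400, r--
l=1 r=8: |-18|>|15| out[8]=324, l++
l=2 r=8: |-16|>|15| out[7]=256, l++
l=3 r=8: |-12|<=|15| out[6]=225, r--
l=3 r=7: |-12|<=|13| out[5]=169, r--
l=3 r=6: |-12|>|10| out[4]=144, l++
l=4 r=6: |-9|<=|10| out[3]=100, r--
l=4 r=5: |-9|>|-7| out[2]=81, l++
l=5 r=5: |-7|<=|-7| out[1]=49, r--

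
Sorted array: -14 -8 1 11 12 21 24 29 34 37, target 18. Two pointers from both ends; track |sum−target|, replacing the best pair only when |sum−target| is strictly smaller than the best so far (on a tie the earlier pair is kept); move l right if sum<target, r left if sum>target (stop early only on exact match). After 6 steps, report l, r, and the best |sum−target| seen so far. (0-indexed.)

[0,9] -14+37=23 d=5 * → r--
[0,8] -14+34=20 d=2 * → r--
[0,7] -14+29=15 d=3 → l++
[1,7] -8+29=21 d=3 → r--
[1,6] -8+24=16 d=2 → l++
[2,6] 1+24=25 d=7 → r--

l=2, r=5, best |Δ|=2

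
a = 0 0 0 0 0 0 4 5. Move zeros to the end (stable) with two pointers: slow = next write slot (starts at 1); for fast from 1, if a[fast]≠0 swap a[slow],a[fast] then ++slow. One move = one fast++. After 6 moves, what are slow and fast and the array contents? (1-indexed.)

slow=1, fast=7, a=[0, 0, 0, 0, 0, 0, 4, 5]

(s=1,f=1) a[fast]=0 → fast++
(s=1,f=2) a[fast]=0 → fast++
(s=1,f=3) a[fast]=0 → fast++
(s=1,f=4) a[fast]=0 → fast++
(s=1,f=5) a[fast]=0 → fast++
(s=1,f=6) a[fast]=0 → fast++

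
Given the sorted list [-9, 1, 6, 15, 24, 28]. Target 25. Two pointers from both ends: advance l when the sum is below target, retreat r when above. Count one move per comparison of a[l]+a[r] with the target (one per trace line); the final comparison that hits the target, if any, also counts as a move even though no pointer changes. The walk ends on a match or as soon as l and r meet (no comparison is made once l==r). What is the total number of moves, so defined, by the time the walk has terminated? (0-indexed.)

l=0 r=5: -9+28=19 <25, l++
l=1 r=5: 1+28=29 >25, r--
l=1 r=4: 1+24=25, found

3 moves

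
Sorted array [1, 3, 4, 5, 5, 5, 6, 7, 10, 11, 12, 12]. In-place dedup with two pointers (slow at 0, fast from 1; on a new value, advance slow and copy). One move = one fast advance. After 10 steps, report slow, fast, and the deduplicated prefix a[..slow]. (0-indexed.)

slow=8, fast=11, prefix=[1, 3, 4, 5, 6, 7, 10, 11, 12]

slow=0 fast=1: a[fast]=3≠a[slow]=1 write a[1]=3, slow++,fast++
slow=1 fast=2: a[fast]=4≠a[slow]=3 write a[2]=4, slow++,fast++
slow=2 fast=3: a[fast]=5≠a[slow]=4 write a[3]=5, slow++,fast++
slow=3 fast=4: a[fast]=5=a[slow] dup, fast++
slow=3 fast=5: a[fast]=5=a[slow] dup, fast++
slow=3 fast=6: a[fast]=6≠a[slow]=5 write a[4]=6, slow++,fast++
slow=4 fast=7: a[fast]=7≠a[slow]=6 write a[5]=7, slow++,fast++
slow=5 fast=8: a[fast]=10≠a[slow]=7 write a[6]=10, slow++,fast++
slow=6 fast=9: a[fast]=11≠a[slow]=10 write a[7]=11, slow++,fast++
slow=7 fast=10: a[fast]=12≠a[slow]=11 write a[8]=12, slow++,fast++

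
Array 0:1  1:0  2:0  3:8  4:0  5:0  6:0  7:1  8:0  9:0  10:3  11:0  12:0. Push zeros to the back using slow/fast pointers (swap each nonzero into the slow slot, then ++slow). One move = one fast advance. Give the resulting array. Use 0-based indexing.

[1, 8, 1, 3, 0, 0, 0, 0, 0, 0, 0, 0, 0]

slow=0 fast=0: a[fast]=1≠0 swap→a[0]=1, slow++,fast++
slow=1 fast=1: a[fast]=0, fast++
slow=1 fast=2: a[fast]=0, fast++
slow=1 fast=3: a[fast]=8≠0 swap→a[1]=8, slow++,fast++
slow=2 fast=4: a[fast]=0, fast++
slow=2 fast=5: a[fast]=0, fast++
slow=2 fast=6: a[fast]=0, fast++
slow=2 fast=7: a[fast]=1≠0 swap→a[2]=1, slow++,fast++
slow=3 fast=8: a[fast]=0, fast++
slow=3 fast=9: a[fast]=0, fast++
slow=3 fast=10: a[fast]=3≠0 swap→a[3]=3, slow++,fast++
slow=4 fast=11: a[fast]=0, fast++
slow=4 fast=12: a[fast]=0, fast++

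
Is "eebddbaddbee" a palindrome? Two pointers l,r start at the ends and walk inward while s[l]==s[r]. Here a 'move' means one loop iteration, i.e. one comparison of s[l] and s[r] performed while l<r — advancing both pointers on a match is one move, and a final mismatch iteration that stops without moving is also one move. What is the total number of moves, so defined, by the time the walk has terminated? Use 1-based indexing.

[1,12] 'e'=='e' → l++,r--
[2,11] 'e'=='e' → l++,r--
[3,10] 'b'=='b' → l++,r--
[4,9] 'd'=='d' → l++,r--
[5,8] 'd'=='d' → l++,r--
[6,7] 'b'!='a' → stop

6 moves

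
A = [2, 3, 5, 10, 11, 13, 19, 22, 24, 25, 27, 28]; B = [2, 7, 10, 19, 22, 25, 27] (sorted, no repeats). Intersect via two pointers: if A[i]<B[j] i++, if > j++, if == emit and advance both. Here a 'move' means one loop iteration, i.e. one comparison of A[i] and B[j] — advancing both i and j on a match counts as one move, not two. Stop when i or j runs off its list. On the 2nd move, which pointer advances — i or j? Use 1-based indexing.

i

i=1 j=1: 2==2 emit, i++,j++
i=2 j=2: 3<7, i++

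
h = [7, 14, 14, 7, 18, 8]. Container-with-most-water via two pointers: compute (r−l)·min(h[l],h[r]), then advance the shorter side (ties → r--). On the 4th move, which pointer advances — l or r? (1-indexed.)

l

[1,6] min(7,8)*5=35 best=35 * → l++
[2,6] min(14,8)*4=32 best=35 → r--
[2,5] min(14,18)*3=42 best=42 * → l++
[3,5] min(14,18)*2=28 best=42 → l++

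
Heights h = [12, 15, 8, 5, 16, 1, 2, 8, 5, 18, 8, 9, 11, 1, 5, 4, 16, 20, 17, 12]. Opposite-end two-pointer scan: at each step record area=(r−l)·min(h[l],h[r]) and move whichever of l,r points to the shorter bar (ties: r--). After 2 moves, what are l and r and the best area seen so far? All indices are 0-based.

[0,19] min(12,12)*19=228 best=228 * → r--
[0,18] min(12,17)*18=216 best=228 → l++

l=1, r=18, best area=228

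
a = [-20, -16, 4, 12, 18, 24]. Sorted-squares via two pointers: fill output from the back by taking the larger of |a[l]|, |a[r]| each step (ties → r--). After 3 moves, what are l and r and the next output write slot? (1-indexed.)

l=2, r=4, next write slot=3

[1,6] |-20|<=|24| out[6]=576 → r--
[1,5] |-20|>|18| out[5]=400 → l++
[2,5] |-16|<=|18| out[4]=324 → r--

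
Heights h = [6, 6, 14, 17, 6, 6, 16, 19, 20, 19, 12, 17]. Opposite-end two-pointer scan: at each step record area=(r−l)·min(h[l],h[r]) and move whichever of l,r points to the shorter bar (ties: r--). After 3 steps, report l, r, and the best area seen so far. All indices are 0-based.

[0,11] min(6,17)*11=66 best=66 * → l++
[1,11] min(6,17)*10=60 best=66 → l++
[2,11] min(14,17)*9=126 best=126 * → l++

l=3, r=11, best area=126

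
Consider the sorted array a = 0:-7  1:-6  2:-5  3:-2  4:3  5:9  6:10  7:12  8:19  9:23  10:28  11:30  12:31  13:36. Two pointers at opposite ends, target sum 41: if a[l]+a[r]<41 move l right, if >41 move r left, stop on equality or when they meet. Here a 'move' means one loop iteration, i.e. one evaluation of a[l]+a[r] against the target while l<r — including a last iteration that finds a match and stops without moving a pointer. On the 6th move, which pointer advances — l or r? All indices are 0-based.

r

l=0 r=13: -7+36=29 <41, l++
l=1 r=13: -6+36=30 <41, l++
l=2 r=13: -5+36=31 <41, l++
l=3 r=13: -2+36=34 <41, l++
l=4 r=13: 3+36=39 <41, l++
l=5 r=13: 9+36=45 >41, r--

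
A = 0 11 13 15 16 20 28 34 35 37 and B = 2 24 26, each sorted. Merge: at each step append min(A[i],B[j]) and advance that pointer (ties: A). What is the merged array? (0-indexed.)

[i=0,j=0] A[i]=0<=B[j]=2 take 0 → i++
[i=1,j=0] A[i]=11>B[j]=2 take 2 → j++
[i=1,j=1] A[i]=11<=B[j]=24 take 11 → i++
[i=2,j=1] A[i]=13<=B[j]=24 take 13 → i++
[i=3,j=1] A[i]=15<=B[j]=24 take 15 → i++
[i=4,j=1] A[i]=16<=B[j]=24 take 16 → i++
[i=5,j=1] A[i]=20<=B[j]=24 take 20 → i++
[i=6,j=1] A[i]=28>B[j]=24 take 24 → j++
[i=6,j=2] A[i]=28>B[j]=26 take 26 → j++
[i=6,j=3] B done, take A[i]=28 → i++
[i=7,j=3] B done, take A[i]=34 → i++
[i=8,j=3] B done, take A[i]=35 → i++
[i=9,j=3] B done, take A[i]=37 → i++

[0, 2, 11, 13, 15, 16, 20, 24, 26, 28, 34, 35, 37]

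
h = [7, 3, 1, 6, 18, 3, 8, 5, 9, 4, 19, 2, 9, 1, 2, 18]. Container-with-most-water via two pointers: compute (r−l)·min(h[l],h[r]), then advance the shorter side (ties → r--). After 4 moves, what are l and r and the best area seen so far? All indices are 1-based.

l=5, r=16, best area=105

l=1 r=16: min(7,18)*15=105 best=105 *, l++
l=2 r=16: min(3,18)*14=42 best=105, l++
l=3 r=16: min(1,18)*13=13 best=105, l++
l=4 r=16: min(6,18)*12=72 best=105, l++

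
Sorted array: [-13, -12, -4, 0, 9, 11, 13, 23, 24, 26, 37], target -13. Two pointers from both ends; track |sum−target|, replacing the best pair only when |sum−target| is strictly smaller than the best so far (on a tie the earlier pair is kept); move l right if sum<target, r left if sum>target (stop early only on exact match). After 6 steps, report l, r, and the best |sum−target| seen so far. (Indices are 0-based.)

[0,10] -13+37=24 d=37 * → r--
[0,9] -13+26=13 d=26 * → r--
[0,8] -13+24=11 d=24 * → r--
[0,7] -13+23=10 d=23 * → r--
[0,6] -13+13=0 d=13 * → r--
[0,5] -13+11=-2 d=11 * → r--

l=0, r=4, best |Δ|=11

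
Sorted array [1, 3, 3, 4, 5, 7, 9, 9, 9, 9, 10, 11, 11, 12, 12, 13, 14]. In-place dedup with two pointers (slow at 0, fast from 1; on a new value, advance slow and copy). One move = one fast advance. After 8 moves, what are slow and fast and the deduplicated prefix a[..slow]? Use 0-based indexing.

slow=5, fast=9, prefix=[1, 3, 4, 5, 7, 9]

(s=0,f=1) a[fast]=3≠a[slow]=1 write a[1]=3 → slow++,fast++
(s=1,f=2) a[fast]=3=a[slow] dup → fast++
(s=1,f=3) a[fast]=4≠a[slow]=3 write a[2]=4 → slow++,fast++
(s=2,f=4) a[fast]=5≠a[slow]=4 write a[3]=5 → slow++,fast++
(s=3,f=5) a[fast]=7≠a[slow]=5 write a[4]=7 → slow++,fast++
(s=4,f=6) a[fast]=9≠a[slow]=7 write a[5]=9 → slow++,fast++
(s=5,f=7) a[fast]=9=a[slow] dup → fast++
(s=5,f=8) a[fast]=9=a[slow] dup → fast++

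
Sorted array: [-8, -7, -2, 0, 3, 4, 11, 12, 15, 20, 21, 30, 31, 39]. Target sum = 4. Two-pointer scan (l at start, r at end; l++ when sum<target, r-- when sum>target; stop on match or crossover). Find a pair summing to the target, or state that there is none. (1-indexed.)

[1,14] -8+39=31 >4 → r--
[1,13] -8+31=23 >4 → r--
[1,12] -8+30=22 >4 → r--
[1,11] -8+21=13 >4 → r--
[1,10] -8+20=12 >4 → r--
[1,9] -8+15=7 >4 → r--
[1,8] -8+12=4 → found

(-8, 12)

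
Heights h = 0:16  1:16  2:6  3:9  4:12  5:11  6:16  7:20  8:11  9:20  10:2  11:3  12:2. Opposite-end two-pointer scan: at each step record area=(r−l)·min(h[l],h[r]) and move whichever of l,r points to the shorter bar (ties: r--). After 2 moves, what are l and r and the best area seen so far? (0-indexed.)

l=0, r=10, best area=33

[0,12] min(16,2)*12=24 best=24 * → r--
[0,11] min(16,3)*11=33 best=33 * → r--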